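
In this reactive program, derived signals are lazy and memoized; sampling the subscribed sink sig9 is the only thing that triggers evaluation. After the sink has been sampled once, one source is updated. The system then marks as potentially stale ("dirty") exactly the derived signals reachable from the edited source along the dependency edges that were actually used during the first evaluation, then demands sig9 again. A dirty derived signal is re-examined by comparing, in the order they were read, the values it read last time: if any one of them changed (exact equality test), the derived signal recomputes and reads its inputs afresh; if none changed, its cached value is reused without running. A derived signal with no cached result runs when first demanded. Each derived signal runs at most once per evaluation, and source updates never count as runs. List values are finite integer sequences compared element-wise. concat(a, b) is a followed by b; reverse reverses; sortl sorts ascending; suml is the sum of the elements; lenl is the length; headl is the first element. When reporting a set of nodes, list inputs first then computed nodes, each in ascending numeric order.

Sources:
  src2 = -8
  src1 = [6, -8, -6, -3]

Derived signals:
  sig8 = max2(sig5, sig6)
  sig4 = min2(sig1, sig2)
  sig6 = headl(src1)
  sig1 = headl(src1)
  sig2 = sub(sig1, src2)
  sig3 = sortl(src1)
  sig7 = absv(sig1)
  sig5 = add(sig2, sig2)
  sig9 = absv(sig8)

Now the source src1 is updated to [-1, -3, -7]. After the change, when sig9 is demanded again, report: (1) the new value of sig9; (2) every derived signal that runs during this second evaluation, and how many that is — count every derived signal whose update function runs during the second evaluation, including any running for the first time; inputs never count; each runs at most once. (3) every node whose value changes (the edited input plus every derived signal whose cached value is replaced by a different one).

Demanding sig9 again yields 14.
6 derived signals run: sig1, sig2, sig5, sig6, sig8, sig9.
The nodes whose values change: src1, sig1, sig2, sig5, sig6, sig8, sig9.

First demand of the output computes:
  sig1 = headl([6, -8, -6, -3]) = 6
  sig2 = sub(6, -8) = 14
  sig5 = add(14, 14) = 28
  sig6 = headl([6, -8, -6, -3]) = 6
  sig8 = max2(28, 6) = 28
  sig9 = absv(28) = 28

After the edit, cleaning proceeds:
  sig1: a read changed (src1 [6, -8, -6, -3]->[-1, -3, -7]) — executes, giving -1.
  sig2: a read changed (sig1 6->-1) — executes, giving 7.
  sig5: a read changed (sig2 14->7; sig2 14->7) — executes, giving 14.
  sig6: a read changed (src1 [6, -8, -6, -3]->[-1, -3, -7]) — executes, giving -1.
  sig8: a read changed (sig5 28->14; sig6 6->-1) — executes, giving 14.
  sig9: a read changed (sig8 28->14) — executes, giving 14.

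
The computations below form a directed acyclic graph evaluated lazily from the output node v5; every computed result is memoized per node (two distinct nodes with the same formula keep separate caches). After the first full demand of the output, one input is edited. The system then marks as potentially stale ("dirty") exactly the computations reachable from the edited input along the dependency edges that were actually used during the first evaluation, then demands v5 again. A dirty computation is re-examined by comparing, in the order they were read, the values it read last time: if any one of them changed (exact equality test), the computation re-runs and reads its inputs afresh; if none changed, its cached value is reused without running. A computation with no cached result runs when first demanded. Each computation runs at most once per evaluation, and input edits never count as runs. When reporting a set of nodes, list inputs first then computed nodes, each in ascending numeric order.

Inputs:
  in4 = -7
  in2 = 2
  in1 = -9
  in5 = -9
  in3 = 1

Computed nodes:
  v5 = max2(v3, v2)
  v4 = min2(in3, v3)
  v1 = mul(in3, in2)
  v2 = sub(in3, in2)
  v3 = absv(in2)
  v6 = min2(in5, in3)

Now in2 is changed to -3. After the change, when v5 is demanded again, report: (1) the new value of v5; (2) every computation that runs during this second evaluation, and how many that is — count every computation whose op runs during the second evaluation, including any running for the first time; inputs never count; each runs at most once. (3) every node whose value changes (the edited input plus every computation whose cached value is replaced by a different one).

First demand of the output computes:
  v2 = sub(1, 2) = -1
  v3 = absv(2) = 2
  v5 = max2(2, -1) = 2

After the edit, cleaning proceeds:
  v2: a read changed (in2 2->-3) — executes, giving 4.
  v3: a read changed (in2 2->-3) — executes, giving 3.
  v5: a read changed (v3 2->3; v2 -1->4) — executes, giving 4.

Demanding v5 again yields 4.
3 computations run: v2, v3, v5.
The nodes whose values change: in2, v2, v3, v5.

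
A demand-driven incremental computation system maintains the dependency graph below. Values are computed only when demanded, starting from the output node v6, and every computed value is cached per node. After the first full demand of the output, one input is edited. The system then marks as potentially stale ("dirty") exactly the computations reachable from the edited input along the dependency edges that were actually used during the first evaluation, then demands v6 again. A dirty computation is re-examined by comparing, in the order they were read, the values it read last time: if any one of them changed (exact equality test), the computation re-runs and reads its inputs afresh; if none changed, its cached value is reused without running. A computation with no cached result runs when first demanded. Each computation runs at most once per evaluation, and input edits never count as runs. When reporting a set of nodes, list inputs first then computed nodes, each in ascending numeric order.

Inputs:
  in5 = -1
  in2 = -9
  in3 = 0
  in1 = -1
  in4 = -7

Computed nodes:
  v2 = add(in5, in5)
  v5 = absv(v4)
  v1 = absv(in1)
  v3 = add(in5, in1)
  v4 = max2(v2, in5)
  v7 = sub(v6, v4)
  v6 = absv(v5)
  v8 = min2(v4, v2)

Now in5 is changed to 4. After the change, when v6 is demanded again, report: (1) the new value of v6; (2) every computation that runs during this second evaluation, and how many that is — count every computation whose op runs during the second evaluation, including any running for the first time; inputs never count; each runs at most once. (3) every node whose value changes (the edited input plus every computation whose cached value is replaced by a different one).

New value of v6: 8.
Computations that run: v2, v4, v5, v6 — 4 in total.
Values that change: in5, v2, v4, v5, v6.

First evaluation (everything demanded from the output):
  v2 = add(-1, -1) = -2
  v4 = max2(-2, -1) = -1
  v5 = absv(-1) = 1
  v6 = absv(1) = 1

Propagation after the edit:
  v2: runs — in5 -1->4; in5 -1->4; result 8.
  v4: runs — v2 -2->8; in5 -1->4; result 8.
  v5: runs — v4 -1->8; result 8.
  v6: runs — v5 1->8; result 8.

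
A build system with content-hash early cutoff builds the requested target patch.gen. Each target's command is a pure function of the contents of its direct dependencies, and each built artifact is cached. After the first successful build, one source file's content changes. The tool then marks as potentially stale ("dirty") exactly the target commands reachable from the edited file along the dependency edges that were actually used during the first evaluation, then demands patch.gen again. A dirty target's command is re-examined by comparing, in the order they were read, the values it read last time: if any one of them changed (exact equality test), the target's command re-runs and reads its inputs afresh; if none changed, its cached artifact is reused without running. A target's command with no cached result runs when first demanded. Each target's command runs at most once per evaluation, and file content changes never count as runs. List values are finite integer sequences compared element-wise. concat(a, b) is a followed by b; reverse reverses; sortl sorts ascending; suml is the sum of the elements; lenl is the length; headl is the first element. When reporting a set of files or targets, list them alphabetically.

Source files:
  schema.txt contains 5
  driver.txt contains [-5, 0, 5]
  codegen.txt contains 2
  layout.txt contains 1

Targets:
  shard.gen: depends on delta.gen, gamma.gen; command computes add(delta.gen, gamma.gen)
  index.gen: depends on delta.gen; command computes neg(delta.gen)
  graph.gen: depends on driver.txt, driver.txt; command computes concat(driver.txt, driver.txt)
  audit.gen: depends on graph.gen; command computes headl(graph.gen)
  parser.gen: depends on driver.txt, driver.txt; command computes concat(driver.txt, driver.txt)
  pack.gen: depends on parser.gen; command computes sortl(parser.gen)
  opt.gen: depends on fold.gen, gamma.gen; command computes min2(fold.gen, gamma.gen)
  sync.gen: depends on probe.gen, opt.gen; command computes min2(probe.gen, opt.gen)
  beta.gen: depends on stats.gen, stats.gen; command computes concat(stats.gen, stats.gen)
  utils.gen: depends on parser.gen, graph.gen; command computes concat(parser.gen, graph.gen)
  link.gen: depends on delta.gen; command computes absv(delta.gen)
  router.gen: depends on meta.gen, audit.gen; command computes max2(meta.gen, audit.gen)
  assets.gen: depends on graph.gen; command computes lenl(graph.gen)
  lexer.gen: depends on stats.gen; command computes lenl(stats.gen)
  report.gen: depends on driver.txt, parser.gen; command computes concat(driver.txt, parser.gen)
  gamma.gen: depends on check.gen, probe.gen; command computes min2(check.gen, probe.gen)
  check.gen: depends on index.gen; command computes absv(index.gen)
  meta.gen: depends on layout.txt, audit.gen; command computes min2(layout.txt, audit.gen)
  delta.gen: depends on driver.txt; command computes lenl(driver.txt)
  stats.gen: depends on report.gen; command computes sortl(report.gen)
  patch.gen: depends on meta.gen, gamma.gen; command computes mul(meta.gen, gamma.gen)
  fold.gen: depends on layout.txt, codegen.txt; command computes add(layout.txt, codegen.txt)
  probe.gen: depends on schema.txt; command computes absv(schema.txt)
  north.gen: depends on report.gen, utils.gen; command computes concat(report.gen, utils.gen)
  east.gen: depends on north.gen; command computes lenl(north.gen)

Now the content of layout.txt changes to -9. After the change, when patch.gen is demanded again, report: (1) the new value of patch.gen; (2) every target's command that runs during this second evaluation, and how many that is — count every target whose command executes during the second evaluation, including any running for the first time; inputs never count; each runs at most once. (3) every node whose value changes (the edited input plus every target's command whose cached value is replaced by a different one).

New value of patch.gen: -27.
Target commands that run: meta.gen, patch.gen — 2 in total.
Values that change: layout.txt, meta.gen, patch.gen.

First evaluation (everything demanded from the output):
  delta.gen = lenl([-5, 0, 5]) = 3
  graph.gen = concat([-5, 0, 5], [-5, 0, 5]) = [-5, 0, 5, -5, 0, 5]
  audit.gen = headl([-5, 0, 5, -5, 0, 5]) = -5
  index.gen = neg(3) = -3
  check.gen = absv(-3) = 3
  meta.gen = min2(1, -5) = -5
  probe.gen = absv(5) = 5
  gamma.gen = min2(3, 5) = 3
  patch.gen = mul(-5, 3) = -15

Propagation after the edit:
  meta.gen: runs — layout.txt 1->-9; result -9.
  patch.gen: runs — meta.gen -5->-9; result -27.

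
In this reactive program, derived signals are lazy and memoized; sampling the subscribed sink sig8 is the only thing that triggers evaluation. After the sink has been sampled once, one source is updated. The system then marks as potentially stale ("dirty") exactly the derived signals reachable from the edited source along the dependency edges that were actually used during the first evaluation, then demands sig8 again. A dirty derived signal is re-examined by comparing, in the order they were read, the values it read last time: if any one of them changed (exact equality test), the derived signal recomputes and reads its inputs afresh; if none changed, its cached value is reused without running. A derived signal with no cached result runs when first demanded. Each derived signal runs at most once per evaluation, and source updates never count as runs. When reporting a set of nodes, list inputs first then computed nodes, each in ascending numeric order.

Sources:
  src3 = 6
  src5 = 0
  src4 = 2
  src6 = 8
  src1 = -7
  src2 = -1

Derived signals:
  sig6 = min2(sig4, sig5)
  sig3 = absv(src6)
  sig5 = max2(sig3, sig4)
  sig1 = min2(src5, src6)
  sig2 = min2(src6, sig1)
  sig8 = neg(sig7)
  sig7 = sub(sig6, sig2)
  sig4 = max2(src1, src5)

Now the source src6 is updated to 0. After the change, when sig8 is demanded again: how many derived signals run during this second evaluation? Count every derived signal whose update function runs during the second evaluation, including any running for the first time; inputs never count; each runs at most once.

5 derived signals run: sig1, sig2, sig3, sig5, sig6.
Note where the cutoff bites: sig7 is checked, finds nothing changed, and keeps its cache.

First demand of the output computes:
  sig1 = min2(0, 8) = 0
  sig2 = min2(8, 0) = 0
  sig3 = absv(8) = 8
  sig4 = max2(-7, 0) = 0
  sig5 = max2(8, 0) = 8
  sig6 = min2(0, 8) = 0
  sig7 = sub(0, 0) = 0
  sig8 = neg(0) = 0

After the edit, cleaning proceeds:
  sig1: a read changed (src6 8->0) — executes, giving 0 — identical to its old value.
  sig2: a read changed (src6 8->0) — executes, giving 0 — identical to its old value.
  sig3: a read changed (src6 8->0) — executes, giving 0.
  sig5: a read changed (sig3 8->0) — executes, giving 0.
  sig6: a read changed (sig5 8->0) — executes, giving 0 — identical to its old value.
  sig7: dirty, but its reads are unchanged (sig6 unchanged, sig2 unchanged); cached 0 stands.
  sig8: dirty, but its reads are unchanged (sig7 unchanged); cached 0 stands.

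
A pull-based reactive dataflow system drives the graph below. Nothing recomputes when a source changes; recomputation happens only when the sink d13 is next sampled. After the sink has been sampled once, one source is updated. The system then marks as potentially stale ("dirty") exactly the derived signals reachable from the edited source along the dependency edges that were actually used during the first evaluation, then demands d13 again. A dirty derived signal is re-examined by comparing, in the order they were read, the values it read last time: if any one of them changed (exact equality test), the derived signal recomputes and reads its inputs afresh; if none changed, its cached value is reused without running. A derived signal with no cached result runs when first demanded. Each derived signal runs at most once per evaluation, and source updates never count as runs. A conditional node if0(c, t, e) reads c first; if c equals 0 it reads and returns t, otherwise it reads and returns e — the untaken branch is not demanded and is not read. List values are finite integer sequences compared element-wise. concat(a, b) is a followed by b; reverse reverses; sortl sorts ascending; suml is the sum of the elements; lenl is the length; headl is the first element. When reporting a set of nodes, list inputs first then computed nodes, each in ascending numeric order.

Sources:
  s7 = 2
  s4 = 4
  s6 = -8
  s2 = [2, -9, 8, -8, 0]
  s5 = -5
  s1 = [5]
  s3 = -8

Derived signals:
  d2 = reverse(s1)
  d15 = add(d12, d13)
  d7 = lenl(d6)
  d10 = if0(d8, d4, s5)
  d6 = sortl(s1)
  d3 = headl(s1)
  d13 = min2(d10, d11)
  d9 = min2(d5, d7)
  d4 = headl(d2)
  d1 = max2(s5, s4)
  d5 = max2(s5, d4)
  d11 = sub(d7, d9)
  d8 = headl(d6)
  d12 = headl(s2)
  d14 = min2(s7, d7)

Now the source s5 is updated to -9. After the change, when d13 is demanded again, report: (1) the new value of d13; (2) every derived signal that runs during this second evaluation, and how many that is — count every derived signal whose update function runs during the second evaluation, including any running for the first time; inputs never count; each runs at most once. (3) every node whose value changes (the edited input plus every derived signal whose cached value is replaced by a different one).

First evaluation (everything demanded from the output):
  d2 = reverse([5]) = [5]
  d4 = headl([5]) = 5
  d5 = max2(-5, 5) = 5
  d6 = sortl([5]) = [5]
  d7 = lenl([5]) = 1
  d8 = headl([5]) = 5
  d9 = min2(5, 1) = 1
  d10 = if0(d8=5 -> else branch s5) = -5
  d11 = sub(1, 1) = 0
  d13 = min2(-5, 0) = -5

Propagation after the edit:
  d5: runs — s5 -5->-9; result 5 (same value as before).
  d9: checked — values it read are unchanged (d5 unchanged, d7 unchanged); reused cached 1 without running.
  d10: runs — s5 -5->-9; result -9.
  d11: checked — values it read are unchanged (d7 unchanged, d9 unchanged); reused cached 0 without running.
  d13: runs — d10 -5->-9; result -9.

Key observation: the cutoff stops propagation at d9 — its inputs' values are unchanged, so it reuses its cache.

New value of d13: -9.
Derived signals that run: d5, d10, d13 — 3 in total.
Values that change: s5, d10, d13.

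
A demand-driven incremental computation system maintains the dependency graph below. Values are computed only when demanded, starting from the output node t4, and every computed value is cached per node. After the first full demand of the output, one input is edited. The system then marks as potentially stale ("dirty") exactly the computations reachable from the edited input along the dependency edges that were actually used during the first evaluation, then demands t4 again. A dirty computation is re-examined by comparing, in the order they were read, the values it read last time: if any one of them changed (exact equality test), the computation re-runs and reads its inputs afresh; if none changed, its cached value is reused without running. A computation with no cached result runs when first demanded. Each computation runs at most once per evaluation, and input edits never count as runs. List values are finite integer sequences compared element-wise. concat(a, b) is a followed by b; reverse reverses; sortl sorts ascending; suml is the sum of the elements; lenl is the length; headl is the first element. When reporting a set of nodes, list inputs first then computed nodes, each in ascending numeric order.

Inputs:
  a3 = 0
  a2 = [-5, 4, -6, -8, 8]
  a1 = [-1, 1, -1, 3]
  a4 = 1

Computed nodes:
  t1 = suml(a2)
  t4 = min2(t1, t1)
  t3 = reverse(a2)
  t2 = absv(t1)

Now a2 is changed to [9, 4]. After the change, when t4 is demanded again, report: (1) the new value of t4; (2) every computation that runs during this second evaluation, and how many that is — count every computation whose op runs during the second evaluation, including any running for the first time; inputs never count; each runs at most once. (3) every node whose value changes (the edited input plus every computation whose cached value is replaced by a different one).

First evaluation (everything demanded from the output):
  t1 = suml([-5, 4, -6, -8, 8]) = -7
  t4 = min2(-7, -7) = -7

Propagation after the edit:
  t1: runs — a2 [-5, 4, -6, -8, 8]->[9, 4]; result 13.
  t4: runs — t1 -7->13; t1 -7->13; result 13.

New value of t4: 13.
Computations that run: t1, t4 — 2 in total.
Values that change: a2, t1, t4.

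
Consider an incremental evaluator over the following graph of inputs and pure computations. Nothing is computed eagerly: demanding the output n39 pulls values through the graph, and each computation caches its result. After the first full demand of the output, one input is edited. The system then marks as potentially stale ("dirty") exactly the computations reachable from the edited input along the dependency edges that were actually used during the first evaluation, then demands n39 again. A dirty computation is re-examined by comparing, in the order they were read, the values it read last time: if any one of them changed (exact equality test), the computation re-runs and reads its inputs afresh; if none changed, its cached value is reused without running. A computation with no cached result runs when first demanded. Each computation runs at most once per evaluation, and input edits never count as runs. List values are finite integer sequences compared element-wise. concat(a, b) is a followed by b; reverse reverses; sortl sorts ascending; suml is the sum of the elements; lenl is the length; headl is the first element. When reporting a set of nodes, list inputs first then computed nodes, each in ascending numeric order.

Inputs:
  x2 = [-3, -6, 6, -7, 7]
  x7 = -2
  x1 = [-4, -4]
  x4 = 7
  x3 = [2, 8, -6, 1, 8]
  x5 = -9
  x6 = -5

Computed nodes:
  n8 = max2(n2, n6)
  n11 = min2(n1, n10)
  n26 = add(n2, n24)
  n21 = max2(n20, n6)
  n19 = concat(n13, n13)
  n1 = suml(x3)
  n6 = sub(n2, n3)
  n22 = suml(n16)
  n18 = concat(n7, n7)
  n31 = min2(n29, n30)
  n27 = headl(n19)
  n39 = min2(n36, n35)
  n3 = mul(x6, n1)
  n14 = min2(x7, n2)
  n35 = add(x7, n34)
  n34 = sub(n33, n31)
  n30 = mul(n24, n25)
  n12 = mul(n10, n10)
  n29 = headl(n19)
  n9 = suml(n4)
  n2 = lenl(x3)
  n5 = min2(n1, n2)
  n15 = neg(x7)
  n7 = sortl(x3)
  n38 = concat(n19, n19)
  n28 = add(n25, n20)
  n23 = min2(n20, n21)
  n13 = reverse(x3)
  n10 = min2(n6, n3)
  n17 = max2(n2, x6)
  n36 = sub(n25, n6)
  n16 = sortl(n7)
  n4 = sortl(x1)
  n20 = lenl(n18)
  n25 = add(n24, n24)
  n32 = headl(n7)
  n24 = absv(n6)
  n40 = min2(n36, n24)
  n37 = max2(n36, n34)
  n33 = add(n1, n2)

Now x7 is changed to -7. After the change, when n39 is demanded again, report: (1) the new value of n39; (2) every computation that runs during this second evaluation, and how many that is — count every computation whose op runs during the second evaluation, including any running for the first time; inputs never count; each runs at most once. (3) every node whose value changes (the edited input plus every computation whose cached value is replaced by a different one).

n39 now evaluates to 3.
Run set: n35, n39 (2 run).
Changed values: x7, n35, n39.

Initial pass — values computed on the first demand:
  n1 = suml([2, 8, -6, 1, 8]) = 13
  n2 = lenl([2, 8, -6, 1, 8]) = 5
  n3 = mul(-5, 13) = -65
  n6 = sub(5, -65) = 70
  n13 = reverse([2, 8, -6, 1, 8]) = [8, 1, -6, 8, 2]
  n19 = concat([8, 1, -6, 8, 2], [8, 1, -6, 8, 2]) = [8, 1, -6, 8, 2, 8, 1, -6, 8, 2]
  n24 = absv(70) = 70
  n25 = add(70, 70) = 140
  n29 = headl([8, 1, -6, 8, 2, 8, 1, -6, 8, 2]) = 8
  n30 = mul(70, 140) = 9800
  n31 = min2(8, 9800) = 8
  n33 = add(13, 5) = 18
  n34 = sub(18, 8) = 10
  n35 = add(-2, 10) = 8
  n36 = sub(140, 70) = 70
  n39 = min2(70, 8) = 8

Second demand — change propagation:
  n35: re-runs because x7 -2->-7; new result 3.
  n39: re-runs because n35 8->3; new result 3.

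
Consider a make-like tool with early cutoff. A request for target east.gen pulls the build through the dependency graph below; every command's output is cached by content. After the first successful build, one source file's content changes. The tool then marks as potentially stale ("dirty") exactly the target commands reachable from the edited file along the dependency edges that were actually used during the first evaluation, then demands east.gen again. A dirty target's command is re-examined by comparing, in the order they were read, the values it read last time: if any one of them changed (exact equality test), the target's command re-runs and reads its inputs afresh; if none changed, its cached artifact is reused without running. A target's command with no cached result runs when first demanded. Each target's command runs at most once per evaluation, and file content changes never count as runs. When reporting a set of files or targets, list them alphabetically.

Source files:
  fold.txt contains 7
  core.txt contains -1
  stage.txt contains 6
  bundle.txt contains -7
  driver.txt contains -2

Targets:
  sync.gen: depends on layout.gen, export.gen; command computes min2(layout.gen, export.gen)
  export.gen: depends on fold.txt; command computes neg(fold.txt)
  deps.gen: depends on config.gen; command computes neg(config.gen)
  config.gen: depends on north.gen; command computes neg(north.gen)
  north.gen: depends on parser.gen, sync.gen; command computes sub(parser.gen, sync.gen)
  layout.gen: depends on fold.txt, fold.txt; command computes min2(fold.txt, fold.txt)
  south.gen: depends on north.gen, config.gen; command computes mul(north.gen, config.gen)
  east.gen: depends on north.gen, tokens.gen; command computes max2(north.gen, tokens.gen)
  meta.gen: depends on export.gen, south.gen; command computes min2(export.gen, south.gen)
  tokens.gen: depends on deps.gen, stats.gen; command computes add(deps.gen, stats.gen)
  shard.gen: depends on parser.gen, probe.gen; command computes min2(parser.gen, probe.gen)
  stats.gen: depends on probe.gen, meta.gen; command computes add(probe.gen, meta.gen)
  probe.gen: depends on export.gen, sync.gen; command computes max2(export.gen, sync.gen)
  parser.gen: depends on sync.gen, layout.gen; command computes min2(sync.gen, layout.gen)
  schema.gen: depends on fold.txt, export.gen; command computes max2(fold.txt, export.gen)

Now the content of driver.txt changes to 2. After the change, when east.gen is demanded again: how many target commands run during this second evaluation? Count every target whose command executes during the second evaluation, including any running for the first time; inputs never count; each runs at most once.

0 target commands run: none.
Note the shortcut — nothing in the graph depends on driver.txt at all, so no recomputation happens.

First demand of the output computes:
  export.gen = neg(7) = -7
  layout.gen = min2(7, 7) = 7
  sync.gen = min2(7, -7) = -7
  parser.gen = min2(-7, 7) = -7
  north.gen = sub(-7, -7) = 0
  config.gen = neg(0) = 0
  deps.gen = neg(0) = 0
  probe.gen = max2(-7, -7) = -7
  south.gen = mul(0, 0) = 0
  meta.gen = min2(-7, 0) = -7
  stats.gen = add(-7, -7) = -14
  tokens.gen = add(0, -14) = -14
  east.gen = max2(0, -14) = 0

After the edit, cleaning proceeds:
  no node depends on driver.txt at all; the second demand re-runs nothing.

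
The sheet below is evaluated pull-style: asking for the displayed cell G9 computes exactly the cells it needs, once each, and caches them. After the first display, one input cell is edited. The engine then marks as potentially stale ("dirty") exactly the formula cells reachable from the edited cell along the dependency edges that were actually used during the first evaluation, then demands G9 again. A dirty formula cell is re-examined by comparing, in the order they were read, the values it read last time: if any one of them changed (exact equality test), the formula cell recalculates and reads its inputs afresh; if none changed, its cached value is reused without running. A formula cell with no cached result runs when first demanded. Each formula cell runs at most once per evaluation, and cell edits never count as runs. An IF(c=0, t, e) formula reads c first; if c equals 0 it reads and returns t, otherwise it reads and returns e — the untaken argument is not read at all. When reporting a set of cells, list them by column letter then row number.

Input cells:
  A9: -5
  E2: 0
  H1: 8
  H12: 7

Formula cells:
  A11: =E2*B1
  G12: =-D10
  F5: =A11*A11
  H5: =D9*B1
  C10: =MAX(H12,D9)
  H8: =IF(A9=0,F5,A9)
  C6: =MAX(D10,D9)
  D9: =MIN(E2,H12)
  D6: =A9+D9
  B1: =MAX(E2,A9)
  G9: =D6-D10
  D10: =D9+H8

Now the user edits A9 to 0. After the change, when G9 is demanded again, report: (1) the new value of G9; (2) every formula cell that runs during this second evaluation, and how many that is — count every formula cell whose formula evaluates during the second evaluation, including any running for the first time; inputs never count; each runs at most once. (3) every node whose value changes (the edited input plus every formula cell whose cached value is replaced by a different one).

Demanding G9 again yields 0.
7 formula cells run: A11, B1, D6, D10, F5, G9, H8.
The nodes whose values change: A9, D6, D10, H8.
Note the branch switch — A11, B1, F5 had no cache and run now for the first time.

First demand of the output computes:
  D9 = MIN(0, 7) = 0
  D6 = -5 + 0 = -5
  H8 = IF(A9=0: A9=-5 -> else branch A9) = -5
  D10 = 0 + -5 = -5
  G9 = -5 - -5 = 0

After the edit, cleaning proceeds:
  B1: had never run; runs now, result 0.
  A11: had never run; runs now, result 0.
  D6: a read changed (A9 -5->0) — executes, giving 0.
  F5: had never run; runs now, result 0.
  H8: a read changed (A9 -5->0; A9 -5->0) — executes, giving 0.
  D10: a read changed (H8 -5->0) — executes, giving 0.
  G9: a read changed (D6 -5->0; D10 -5->0) — executes, giving 0 — identical to its old value.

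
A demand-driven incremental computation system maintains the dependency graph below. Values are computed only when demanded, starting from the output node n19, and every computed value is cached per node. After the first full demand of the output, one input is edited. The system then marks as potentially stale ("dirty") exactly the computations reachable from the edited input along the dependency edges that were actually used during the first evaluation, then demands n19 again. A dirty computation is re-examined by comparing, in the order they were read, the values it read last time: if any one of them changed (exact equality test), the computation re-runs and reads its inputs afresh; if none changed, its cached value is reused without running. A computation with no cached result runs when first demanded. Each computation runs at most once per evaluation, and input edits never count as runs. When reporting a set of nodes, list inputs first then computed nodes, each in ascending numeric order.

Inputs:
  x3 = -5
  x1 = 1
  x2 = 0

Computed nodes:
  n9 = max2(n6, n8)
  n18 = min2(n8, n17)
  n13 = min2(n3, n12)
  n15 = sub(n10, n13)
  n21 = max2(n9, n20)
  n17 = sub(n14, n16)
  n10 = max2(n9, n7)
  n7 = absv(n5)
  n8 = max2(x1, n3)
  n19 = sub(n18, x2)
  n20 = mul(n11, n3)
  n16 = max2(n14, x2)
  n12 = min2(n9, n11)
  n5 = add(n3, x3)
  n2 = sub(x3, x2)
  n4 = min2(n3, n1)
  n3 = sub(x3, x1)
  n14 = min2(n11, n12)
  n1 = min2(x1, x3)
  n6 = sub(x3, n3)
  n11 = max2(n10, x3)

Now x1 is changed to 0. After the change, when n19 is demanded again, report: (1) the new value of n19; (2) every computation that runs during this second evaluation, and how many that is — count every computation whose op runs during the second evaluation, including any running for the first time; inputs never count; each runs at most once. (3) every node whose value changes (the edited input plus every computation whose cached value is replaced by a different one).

First evaluation (everything demanded from the output):
  n3 = sub(-5, 1) = -6
  n5 = add(-6, -5) = -11
  n6 = sub(-5, -6) = 1
  n7 = absv(-11) = 11
  n8 = max2(1, -6) = 1
  n9 = max2(1, 1) = 1
  n10 = max2(1, 11) = 11
  n11 = max2(11, -5) = 11
  n12 = min2(1, 11) = 1
  n14 = min2(11, 1) = 1
  n16 = max2(1, 0) = 1
  n17 = sub(1, 1) = 0
  n18 = min2(1, 0) = 0
  n19 = sub(0, 0) = 0

Propagation after the edit:
  n3: runs — x1 1->0; result -5.
  n5: runs — n3 -6->-5; result -10.
  n6: runs — n3 -6->-5; result 0.
  n7: runs — n5 -11->-10; result 10.
  n8: runs — x1 1->0; n3 -6->-5; result 0.
  n9: runs — n6 1->0; n8 1->0; result 0.
  n10: runs — n9 1->0; n7 11->10; result 10.
  n11: runs — n10 11->10; result 10.
  n12: runs — n9 1->0; n11 11->10; result 0.
  n14: runs — n11 11->10; n12 1->0; result 0.
  n16: runs — n14 1->0; result 0.
  n17: runs — n14 1->0; n16 1->0; result 0 (same value as before).
  n18: runs — n8 1->0; result 0 (same value as before).
  n19: checked — values it read are unchanged (n18 unchanged, x2 unchanged); reused cached 0 without running.

Key observation: the cutoff stops propagation at n19 — its inputs' values are unchanged, so it reuses its cache.

New value of n19: 0.
Computations that run: n3, n5, n6, n7, n8, n9, n10, n11, n12, n14, n16, n17, n18 — 13 in total.
Values that change: x1, n3, n5, n6, n7, n8, n9, n10, n11, n12, n14, n16.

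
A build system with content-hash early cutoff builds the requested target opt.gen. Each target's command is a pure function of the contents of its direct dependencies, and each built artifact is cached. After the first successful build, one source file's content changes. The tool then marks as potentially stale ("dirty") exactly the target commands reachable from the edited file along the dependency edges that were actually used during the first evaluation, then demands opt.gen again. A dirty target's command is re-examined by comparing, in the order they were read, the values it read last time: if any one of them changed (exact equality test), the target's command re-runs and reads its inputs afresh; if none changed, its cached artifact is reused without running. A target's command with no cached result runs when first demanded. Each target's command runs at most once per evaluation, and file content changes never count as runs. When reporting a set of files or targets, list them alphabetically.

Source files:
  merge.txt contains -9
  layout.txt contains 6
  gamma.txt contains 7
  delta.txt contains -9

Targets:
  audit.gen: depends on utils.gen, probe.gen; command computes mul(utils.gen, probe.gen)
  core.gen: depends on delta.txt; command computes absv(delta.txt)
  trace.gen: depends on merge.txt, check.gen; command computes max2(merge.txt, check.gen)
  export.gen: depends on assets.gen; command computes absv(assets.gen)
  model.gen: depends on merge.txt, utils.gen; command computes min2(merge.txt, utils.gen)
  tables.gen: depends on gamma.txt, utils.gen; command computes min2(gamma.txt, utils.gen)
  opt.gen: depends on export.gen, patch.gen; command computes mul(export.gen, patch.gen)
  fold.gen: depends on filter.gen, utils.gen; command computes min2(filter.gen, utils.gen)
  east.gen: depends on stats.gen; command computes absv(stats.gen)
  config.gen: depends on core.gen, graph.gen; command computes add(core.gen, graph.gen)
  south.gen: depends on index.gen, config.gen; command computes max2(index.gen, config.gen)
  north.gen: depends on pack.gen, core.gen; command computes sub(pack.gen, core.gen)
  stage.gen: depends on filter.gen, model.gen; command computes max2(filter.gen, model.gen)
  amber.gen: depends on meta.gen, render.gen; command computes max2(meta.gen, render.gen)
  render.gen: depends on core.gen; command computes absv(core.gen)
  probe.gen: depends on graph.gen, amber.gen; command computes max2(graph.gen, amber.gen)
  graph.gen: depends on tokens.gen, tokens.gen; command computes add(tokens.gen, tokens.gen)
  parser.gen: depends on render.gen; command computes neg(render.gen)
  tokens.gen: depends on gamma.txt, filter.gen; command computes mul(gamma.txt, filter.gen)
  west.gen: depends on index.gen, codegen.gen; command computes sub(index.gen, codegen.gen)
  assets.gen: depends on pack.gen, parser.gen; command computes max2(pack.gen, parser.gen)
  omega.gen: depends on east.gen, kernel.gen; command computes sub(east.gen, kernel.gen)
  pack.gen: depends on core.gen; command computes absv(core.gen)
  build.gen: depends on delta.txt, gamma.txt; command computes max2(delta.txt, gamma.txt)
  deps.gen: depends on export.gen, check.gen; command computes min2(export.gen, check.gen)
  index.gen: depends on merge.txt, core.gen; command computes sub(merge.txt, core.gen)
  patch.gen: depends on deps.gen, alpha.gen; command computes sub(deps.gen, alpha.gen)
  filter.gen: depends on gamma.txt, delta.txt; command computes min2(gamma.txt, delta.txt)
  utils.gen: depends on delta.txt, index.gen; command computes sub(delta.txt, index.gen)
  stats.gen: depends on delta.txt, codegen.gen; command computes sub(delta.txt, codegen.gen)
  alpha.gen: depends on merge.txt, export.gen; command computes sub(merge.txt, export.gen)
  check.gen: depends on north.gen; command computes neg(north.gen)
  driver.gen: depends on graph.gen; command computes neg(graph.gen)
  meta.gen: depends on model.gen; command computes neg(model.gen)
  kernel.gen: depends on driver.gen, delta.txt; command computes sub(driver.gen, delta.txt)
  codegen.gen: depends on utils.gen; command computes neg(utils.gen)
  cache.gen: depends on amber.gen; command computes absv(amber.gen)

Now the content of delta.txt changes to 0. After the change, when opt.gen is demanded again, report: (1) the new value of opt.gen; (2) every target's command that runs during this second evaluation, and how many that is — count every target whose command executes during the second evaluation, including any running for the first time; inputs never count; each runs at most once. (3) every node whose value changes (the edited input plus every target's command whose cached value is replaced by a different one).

New value of opt.gen: 0.
Target commands that run: alpha.gen, assets.gen, core.gen, deps.gen, export.gen, north.gen, opt.gen, pack.gen, parser.gen, patch.gen, render.gen — 11 in total.
Values that change: alpha.gen, assets.gen, core.gen, delta.txt, export.gen, opt.gen, pack.gen, parser.gen, patch.gen, render.gen.
Key observation: the cutoff stops propagation at check.gen — its inputs' values are unchanged, so it reuses its cache.

First evaluation (everything demanded from the output):
  core.gen = absv(-9) = 9
  pack.gen = absv(9) = 9
  north.gen = sub(9, 9) = 0
  check.gen = neg(0) = 0
  render.gen = absv(9) = 9
  parser.gen = neg(9) = -9
  assets.gen = max2(9, -9) = 9
  export.gen = absv(9) = 9
  alpha.gen = sub(-9, 9) = -18
  deps.gen = min2(9, 0) = 0
  patch.gen = sub(0, -18) = 18
  opt.gen = mul(9, 18) = 162

Propagation after the edit:
  core.gen: runs — delta.txt -9->0; result 0.
  pack.gen: runs — core.gen 9->0; result 0.
  north.gen: runs — pack.gen 9->0; core.gen 9->0; result 0 (same value as before).
  check.gen: checked — values it read are unchanged (north.gen unchanged); reused cached 0 without running.
  render.gen: runs — core.gen 9->0; result 0.
  parser.gen: runs — render.gen 9->0; result 0.
  assets.gen: runs — pack.gen 9->0; parser.gen -9->0; result 0.
  export.gen: runs — assets.gen 9->0; result 0.
  alpha.gen: runs — export.gen 9->0; result -9.
  deps.gen: runs — export.gen 9->0; result 0 (same value as before).
  patch.gen: runs — alpha.gen -18->-9; result 9.
  opt.gen: runs — export.gen 9->0; patch.gen 18->9; result 0.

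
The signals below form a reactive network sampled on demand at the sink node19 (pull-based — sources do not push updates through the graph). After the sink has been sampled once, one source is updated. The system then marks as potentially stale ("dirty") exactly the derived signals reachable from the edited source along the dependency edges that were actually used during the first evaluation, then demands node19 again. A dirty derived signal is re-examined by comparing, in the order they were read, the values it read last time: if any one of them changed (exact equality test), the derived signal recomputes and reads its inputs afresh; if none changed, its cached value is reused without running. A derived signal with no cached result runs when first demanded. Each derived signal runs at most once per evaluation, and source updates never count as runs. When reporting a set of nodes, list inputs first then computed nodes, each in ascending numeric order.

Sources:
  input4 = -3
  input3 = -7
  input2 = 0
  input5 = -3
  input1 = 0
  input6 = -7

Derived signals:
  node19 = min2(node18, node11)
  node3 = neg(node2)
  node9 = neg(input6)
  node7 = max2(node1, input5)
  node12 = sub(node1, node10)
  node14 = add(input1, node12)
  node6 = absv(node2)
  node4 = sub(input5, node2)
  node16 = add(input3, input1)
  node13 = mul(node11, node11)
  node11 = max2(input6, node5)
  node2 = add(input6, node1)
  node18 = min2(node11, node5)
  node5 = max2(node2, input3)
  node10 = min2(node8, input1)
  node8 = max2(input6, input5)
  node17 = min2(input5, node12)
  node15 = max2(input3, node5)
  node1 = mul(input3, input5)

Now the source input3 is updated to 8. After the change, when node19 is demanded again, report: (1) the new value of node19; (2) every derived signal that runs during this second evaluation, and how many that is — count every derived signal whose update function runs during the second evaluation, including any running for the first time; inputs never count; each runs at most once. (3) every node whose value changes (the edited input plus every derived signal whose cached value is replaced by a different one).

node19 now evaluates to 8.
Run set: node1, node2, node5, node11, node18, node19 (6 run).
Changed values: input3, node1, node2, node5, node11, node18, node19.

Initial pass — values computed on the first demand:
  node1 = mul(-7, -3) = 21
  node2 = add(-7, 21) = 14
  node5 = max2(14, -7) = 14
  node11 = max2(-7, 14) = 14
  node18 = min2(14, 14) = 14
  node19 = min2(14, 14) = 14

Second demand — change propagation:
  node1: re-runs because input3 -7->8; new result -24.
  node2: re-runs because node1 21->-24; new result -31.
  node5: re-runs because node2 14->-31; input3 -7->8; new result 8.
  node11: re-runs because node5 14->8; new result 8.
  node18: re-runs because node11 14->8; node5 14->8; new result 8.
  node19: re-runs because node18 14->8; node11 14->8; new result 8.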